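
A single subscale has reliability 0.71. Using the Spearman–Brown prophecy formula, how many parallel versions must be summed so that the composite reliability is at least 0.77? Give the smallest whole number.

2

k ≥ ρ*(1−ρ₁)/(ρ₁(1−ρ*)) = 0.77·0.29 / (0.71·0.23) = 1.367.
Smallest integer k = 2.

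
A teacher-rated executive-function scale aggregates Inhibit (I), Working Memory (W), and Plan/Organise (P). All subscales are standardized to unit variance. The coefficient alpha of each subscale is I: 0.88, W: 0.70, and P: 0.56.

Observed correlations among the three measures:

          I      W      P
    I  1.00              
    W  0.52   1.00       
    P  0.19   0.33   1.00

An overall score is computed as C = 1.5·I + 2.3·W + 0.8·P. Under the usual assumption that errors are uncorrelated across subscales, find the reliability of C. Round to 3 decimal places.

0.841

Var(C) = 1.5² + 2.3² + 0.8² + 2·[3.45·0.52 + 1.2·0.19 + 1.84·0.33] = 8.18 + 5.2584 = 13.4384.
Because errors are independent across components, Cov(Tᵢ,Tⱼ) = Cov(Xᵢ,Xⱼ); the off-diagonal part of the true-score variance is the same as above.
True-score variance = [1.5²·0.88 + 2.3²·0.70 + 0.8²·0.56] + 5.2584 = 6.0414 + 5.2584 = 11.2998.
Reliability = 11.2998 / 13.4384 = 0.841.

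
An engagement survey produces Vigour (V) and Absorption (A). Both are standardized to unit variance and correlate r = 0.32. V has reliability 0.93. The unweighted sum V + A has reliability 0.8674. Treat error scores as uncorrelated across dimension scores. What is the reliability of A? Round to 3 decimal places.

Var(V+A) = 2 + 2·0.32 = 2.640.
True-score variance = ρ_V + ρ_A + 2·0.32, so 0.8674 = (0.93 + ρ_A + 0.64) / 2.640.
ρ_A = 0.8674·2.640 − 0.93 − 0.64 = 0.720.

0.720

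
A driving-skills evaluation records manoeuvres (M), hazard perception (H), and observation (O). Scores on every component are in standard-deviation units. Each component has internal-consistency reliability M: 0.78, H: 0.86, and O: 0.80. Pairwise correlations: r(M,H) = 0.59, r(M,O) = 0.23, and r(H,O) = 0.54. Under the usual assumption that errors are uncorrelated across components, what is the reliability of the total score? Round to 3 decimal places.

Var(M+H+O) = 3 + 2·[0.59 + 0.23 + 0.54] = 3 + 2.72 = 5.72.
With uncorrelated errors the cross-covariances are all true-score covariance, so they carry over unchanged; only the diagonal terms shrink to ρᵢσᵢ².
True-score variance = [0.78 + 0.86 + 0.80] + 2.72 = 2.44 + 2.72 = 5.16.
Reliability = 5.16 / 5.72 = 0.902.

0.902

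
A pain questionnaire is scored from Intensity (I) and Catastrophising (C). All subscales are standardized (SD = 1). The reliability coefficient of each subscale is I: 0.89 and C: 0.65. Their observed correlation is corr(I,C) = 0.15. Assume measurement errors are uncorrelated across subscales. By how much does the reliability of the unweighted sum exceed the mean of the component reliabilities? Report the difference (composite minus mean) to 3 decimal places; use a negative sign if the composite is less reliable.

0.030

Var(sum) = 2 + 0.3 = 2.3; true-score variance = 1.54 + 0.3 = 1.84; composite reliability = 0.8000.
Mean component reliability = 0.7700.
Difference = 0.8000 − 0.7700 = 0.030.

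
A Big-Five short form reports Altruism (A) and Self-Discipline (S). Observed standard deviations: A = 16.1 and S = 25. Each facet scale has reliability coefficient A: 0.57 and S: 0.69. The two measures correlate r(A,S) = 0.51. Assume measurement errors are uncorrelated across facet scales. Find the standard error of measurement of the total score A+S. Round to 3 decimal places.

Var(total) = 884.21 + 410.55 = 1294.76.
True-score variance = 579 + 410.55 = 989.55, so reliability = 0.7643.
Error variance = 1294.76 − 989.55 = 305.21; SEM = √305.21 = 17.470.

17.470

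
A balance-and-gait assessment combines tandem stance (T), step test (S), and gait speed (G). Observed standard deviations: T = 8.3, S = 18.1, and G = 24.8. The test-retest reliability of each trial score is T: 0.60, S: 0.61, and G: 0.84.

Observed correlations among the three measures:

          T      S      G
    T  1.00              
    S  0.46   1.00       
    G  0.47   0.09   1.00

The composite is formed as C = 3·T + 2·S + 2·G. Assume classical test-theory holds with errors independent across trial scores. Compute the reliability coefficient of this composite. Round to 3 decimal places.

Var(C) = 3²·8.3² + 2²·18.1² + 2²·24.8² + 2·[6·8.3·18.1·0.46 + 6·8.3·24.8·0.47 + 4·18.1·24.8·0.09] = 4390.61 + 2313.4 = 6704.01.
Under uncorrelated errors the observed covariances equal the true-score covariances, so only the own-variance terms attenuate.
True-score variance = [3²·8.3²·0.60 + 2²·18.1²·0.61 + 2²·24.8²·0.84] + 2313.4 = 3237.91 + 2313.4 = 5551.31.
Reliability = 5551.31 / 6704.01 = 0.828.

0.828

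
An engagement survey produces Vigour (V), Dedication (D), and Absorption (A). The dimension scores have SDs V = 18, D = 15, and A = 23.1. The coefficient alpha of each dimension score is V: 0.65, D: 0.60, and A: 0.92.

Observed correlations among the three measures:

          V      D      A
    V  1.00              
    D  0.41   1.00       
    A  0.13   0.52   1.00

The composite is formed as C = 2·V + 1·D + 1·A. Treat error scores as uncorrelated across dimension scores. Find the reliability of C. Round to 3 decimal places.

Var(C) = 2²·18² + 15² + 23.1² + 2·[2·18·15·0.41 + 2·18·23.1·0.13 + 15·23.1·0.52] = 2054.61 + 1019.38 = 3073.99.
Because errors are independent across components, Cov(Tᵢ,Tⱼ) = Cov(Xᵢ,Xⱼ); the off-diagonal part of the true-score variance is the same as above.
True-score variance = [2²·18²·0.65 + 15²·0.60 + 23.1²·0.92] + 1019.38 = 1468.32 + 1019.38 = 2487.7.
Reliability = 2487.7 / 3073.99 = 0.809.

0.809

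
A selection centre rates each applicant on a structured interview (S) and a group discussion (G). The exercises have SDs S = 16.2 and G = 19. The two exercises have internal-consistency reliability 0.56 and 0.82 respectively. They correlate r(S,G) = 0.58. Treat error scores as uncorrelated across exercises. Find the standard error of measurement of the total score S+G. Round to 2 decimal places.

13.43

Var(total) = 623.44 + 357.048 = 980.488.
True-score variance = 442.986 + 357.048 = 800.034, so reliability = 0.8160.
Error variance = 980.488 − 800.034 = 180.454; SEM = √180.454 = 13.43.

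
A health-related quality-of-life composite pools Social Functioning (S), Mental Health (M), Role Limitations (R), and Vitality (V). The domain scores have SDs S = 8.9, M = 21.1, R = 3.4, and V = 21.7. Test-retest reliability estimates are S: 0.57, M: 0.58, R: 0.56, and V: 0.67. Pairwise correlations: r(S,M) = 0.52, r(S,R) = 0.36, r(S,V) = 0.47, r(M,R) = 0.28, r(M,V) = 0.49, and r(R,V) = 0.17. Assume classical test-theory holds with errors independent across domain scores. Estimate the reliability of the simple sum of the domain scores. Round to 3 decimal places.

Var(S+M+R+V) = 8.9² + 21.1² + 3.4² + 21.7² + 2·[8.9·21.1·0.52 + 8.9·3.4·0.36 + 8.9·21.7·0.47 + 21.1·3.4·0.28 + 21.1·21.7·0.49 + 3.4·21.7·0.17] = 1006.87 + 912.603 = 1919.47.
With uncorrelated errors the cross-covariances are all true-score covariance, so they carry over unchanged; only the diagonal terms shrink to ρᵢσᵢ².
True-score variance = [8.9²·0.57 + 21.1²·0.58 + 3.4²·0.56 + 21.7²·0.67] + 912.603 = 625.341 + 912.603 = 1537.94.
Reliability = 1537.94 / 1919.47 = 0.801.

0.801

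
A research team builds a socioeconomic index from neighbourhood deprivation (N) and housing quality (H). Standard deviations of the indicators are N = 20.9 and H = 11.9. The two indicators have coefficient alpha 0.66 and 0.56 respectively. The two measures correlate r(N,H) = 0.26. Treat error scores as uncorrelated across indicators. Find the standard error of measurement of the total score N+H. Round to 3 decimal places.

Var(total) = 578.42 + 129.329 = 707.749.
True-score variance = 367.596 + 129.329 = 496.925, so reliability = 0.7021.
Error variance = 707.749 − 496.925 = 210.824; SEM = √210.824 = 14.520.

14.520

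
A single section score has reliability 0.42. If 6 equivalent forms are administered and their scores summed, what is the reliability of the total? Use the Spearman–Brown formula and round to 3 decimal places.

ρ_k = kρ / (1 + (k−1)ρ) = 6·0.42 / (1 + 5·0.42) = 2.520 / 3.100 = 0.813.

0.813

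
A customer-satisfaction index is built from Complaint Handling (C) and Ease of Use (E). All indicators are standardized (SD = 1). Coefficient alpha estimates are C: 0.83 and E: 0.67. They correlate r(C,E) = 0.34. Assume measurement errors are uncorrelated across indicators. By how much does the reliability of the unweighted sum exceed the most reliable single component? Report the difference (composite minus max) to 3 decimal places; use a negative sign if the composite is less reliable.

Var(sum) = 2 + 0.68 = 2.68; true-score variance = 1.5 + 0.68 = 2.18; composite reliability = 0.8134.
Max component reliability = 0.8300.
Difference = 0.8134 − 0.8300 = -0.017.

-0.017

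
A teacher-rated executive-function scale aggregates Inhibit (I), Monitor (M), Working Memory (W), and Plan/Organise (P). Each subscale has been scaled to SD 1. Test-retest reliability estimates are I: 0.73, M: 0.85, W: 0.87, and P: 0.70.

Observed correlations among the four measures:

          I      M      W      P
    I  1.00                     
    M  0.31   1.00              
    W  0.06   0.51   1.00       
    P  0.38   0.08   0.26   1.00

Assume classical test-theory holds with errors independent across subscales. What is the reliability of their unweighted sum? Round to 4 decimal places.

0.8819

Var(I+M+W+P) = 4 + 2·[0.31 + 0.06 + 0.38 + 0.51 + 0.08 + 0.26] = 4 + 3.2 = 7.2.
Under uncorrelated errors the observed covariances equal the true-score covariances, so only the own-variance terms attenuate.
True-score variance = [0.73 + 0.85 + 0.87 + 0.70] + 3.2 = 3.15 + 3.2 = 6.35.
Reliability = 6.35 / 7.2 = 0.8819.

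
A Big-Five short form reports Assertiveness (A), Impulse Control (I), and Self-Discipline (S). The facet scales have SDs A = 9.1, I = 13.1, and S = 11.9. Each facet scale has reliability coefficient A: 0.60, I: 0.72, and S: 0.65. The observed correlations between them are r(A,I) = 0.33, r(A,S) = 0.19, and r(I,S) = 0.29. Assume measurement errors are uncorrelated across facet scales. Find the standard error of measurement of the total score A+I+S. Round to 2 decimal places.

11.43

Var(total) = 396.03 + 210.245 = 606.275.
True-score variance = 265.292 + 210.245 = 475.537, so reliability = 0.7844.
Error variance = 606.275 − 475.537 = 130.738; SEM = √130.738 = 11.43.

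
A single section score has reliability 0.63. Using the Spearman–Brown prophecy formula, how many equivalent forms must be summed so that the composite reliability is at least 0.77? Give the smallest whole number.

k ≥ ρ*(1−ρ₁)/(ρ₁(1−ρ*)) = 0.77·0.37 / (0.63·0.23) = 1.966.
Smallest integer k = 2.

2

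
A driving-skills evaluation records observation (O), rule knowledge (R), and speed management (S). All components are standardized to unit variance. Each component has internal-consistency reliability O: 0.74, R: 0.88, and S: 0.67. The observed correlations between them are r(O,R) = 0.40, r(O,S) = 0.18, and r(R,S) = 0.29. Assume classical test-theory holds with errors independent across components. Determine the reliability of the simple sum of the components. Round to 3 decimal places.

Var(O+R+S) = 3 + 2·[0.40 + 0.18 + 0.29] = 3 + 1.74 = 4.74.
Because errors are independent across components, Cov(Tᵢ,Tⱼ) = Cov(Xᵢ,Xⱼ); the off-diagonal part of the true-score variance is the same as above.
True-score variance = [0.74 + 0.88 + 0.67] + 1.74 = 2.29 + 1.74 = 4.03.
Reliability = 4.03 / 4.74 = 0.850.

0.850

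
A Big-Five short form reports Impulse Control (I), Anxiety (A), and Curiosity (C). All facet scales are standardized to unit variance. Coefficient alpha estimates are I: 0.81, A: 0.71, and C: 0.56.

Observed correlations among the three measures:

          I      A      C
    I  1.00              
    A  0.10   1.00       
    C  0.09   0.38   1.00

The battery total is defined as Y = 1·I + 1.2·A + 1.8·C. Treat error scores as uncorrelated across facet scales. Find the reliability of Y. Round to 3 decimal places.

Var(Y) = 1 + 1.2² + 1.8² + 2·[1.2·0.10 + 1.8·0.09 + 2.16·0.38] = 5.68 + 2.2056 = 7.8856.
Because errors are independent across components, Cov(Tᵢ,Tⱼ) = Cov(Xᵢ,Xⱼ); the off-diagonal part of the true-score variance is the same as above.
True-score variance = [0.81 + 1.2²·0.71 + 1.8²·0.56] + 2.2056 = 3.6468 + 2.2056 = 5.8524.
Reliability = 5.8524 / 7.8856 = 0.742.

0.742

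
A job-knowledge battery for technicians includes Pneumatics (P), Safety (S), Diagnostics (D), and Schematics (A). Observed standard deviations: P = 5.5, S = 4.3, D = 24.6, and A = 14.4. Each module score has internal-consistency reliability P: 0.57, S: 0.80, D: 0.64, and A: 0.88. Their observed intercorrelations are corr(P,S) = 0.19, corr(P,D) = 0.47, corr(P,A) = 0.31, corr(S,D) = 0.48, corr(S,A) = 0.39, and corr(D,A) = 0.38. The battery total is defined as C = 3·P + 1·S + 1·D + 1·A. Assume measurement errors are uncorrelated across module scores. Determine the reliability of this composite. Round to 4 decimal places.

0.8251

Var(C) = 3²·5.5² + 4.3² + 24.6² + 14.4² + 2·[3·5.5·4.3·0.19 + 3·5.5·24.6·0.47 + 3·5.5·14.4·0.31 + 4.3·24.6·0.48 + 4.3·14.4·0.39 + 24.6·14.4·0.38] = 1103.26 + 974.888 = 2078.15.
With uncorrelated errors the cross-covariances are all true-score covariance, so they carry over unchanged; only the diagonal terms shrink to ρᵢσᵢ².
True-score variance = [3²·5.5²·0.57 + 4.3²·0.80 + 24.6²·0.64 + 14.4²·0.88] + 974.888 = 739.754 + 974.888 = 1714.64.
Reliability = 1714.64 / 2078.15 = 0.8251.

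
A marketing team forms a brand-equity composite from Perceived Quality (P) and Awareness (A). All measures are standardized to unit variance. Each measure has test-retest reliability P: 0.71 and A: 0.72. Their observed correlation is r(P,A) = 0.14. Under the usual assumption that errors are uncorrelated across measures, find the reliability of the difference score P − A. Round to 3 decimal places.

0.669

Var(P−A) = 1 + 1 − 2·0.14 = 2 − 0.28 = 1.72.
Under uncorrelated errors the observed covariances equal the true-score covariances, so only the own-variance terms attenuate.
True-score variance = [0.71 + 0.72] − 0.28 = 1.43 − 0.28 = 1.15.
Reliability = 1.15 / 1.72 = 0.669.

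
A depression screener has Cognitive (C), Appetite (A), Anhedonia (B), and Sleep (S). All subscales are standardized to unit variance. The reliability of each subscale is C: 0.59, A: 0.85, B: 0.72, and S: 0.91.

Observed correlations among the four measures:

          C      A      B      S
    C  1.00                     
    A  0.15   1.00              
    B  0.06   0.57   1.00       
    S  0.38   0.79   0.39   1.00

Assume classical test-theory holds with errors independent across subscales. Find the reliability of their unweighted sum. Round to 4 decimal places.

0.8929

Var(C+A+B+S) = 4 + 2·[0.15 + 0.06 + 0.38 + 0.57 + 0.79 + 0.39] = 4 + 4.68 = 8.68.
Under uncorrelated errors the observed covariances equal the true-score covariances, so only the own-variance terms attenuate.
True-score variance = [0.59 + 0.85 + 0.72 + 0.91] + 4.68 = 3.07 + 4.68 = 7.75.
Reliability = 7.75 / 8.68 = 0.8929.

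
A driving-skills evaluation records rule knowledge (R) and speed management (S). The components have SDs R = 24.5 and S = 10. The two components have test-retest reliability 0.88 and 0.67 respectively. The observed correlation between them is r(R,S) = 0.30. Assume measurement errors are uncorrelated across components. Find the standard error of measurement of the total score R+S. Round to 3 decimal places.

Var(total) = 700.25 + 147 = 847.25.
True-score variance = 595.22 + 147 = 742.22, so reliability = 0.8760.
Error variance = 847.25 − 742.22 = 105.03; SEM = √105.03 = 10.248.

10.248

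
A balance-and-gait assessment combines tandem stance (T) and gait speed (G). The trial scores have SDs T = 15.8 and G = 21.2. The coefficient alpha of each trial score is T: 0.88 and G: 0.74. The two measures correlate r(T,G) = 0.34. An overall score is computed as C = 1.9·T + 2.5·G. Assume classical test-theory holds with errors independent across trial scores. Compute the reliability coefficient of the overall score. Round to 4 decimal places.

0.8250

Var(C) = 1.9²·15.8² + 2.5²·21.2² + 2·[4.75·15.8·21.2·0.34] = 3710.2 + 1081.92 = 4792.12.
With uncorrelated errors the cross-covariances are all true-score covariance, so they carry over unchanged; only the diagonal terms shrink to ρᵢσᵢ².
True-score variance = [1.9²·15.8²·0.88 + 2.5²·21.2²·0.74] + 1081.92 = 2871.72 + 1081.92 = 3953.64.
Reliability = 3953.64 / 4792.12 = 0.8250.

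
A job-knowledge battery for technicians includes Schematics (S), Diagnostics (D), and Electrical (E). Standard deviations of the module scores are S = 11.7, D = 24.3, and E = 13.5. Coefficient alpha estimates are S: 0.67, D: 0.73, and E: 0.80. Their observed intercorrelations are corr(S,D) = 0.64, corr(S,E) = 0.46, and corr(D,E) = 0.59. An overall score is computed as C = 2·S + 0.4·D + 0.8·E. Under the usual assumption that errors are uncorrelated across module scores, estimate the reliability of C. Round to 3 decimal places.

Var(C) = 2²·11.7² + 0.4²·24.3² + 0.8²·13.5² + 2·[0.8·11.7·24.3·0.64 + 1.6·11.7·13.5·0.46 + 0.32·24.3·13.5·0.59] = 758.678 + 647.508 = 1406.19.
With uncorrelated errors the cross-covariances are all true-score covariance, so they carry over unchanged; only the diagonal terms shrink to ρᵢσᵢ².
True-score variance = [2²·11.7²·0.67 + 0.4²·24.3²·0.73 + 0.8²·13.5²·0.80] + 647.508 = 529.146 + 647.508 = 1176.65.
Reliability = 1176.65 / 1406.19 = 0.837.

0.837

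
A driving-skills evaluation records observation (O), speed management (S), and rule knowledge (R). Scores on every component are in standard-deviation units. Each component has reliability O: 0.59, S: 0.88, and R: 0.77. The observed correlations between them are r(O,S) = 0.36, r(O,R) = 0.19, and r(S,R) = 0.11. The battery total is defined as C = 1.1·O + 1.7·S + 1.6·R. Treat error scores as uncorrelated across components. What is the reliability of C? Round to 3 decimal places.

Var(C) = 1.1² + 1.7² + 1.6² + 2·[1.87·0.36 + 1.76·0.19 + 2.72·0.11] = 6.66 + 2.6136 = 9.2736.
Because errors are independent across components, Cov(Tᵢ,Tⱼ) = Cov(Xᵢ,Xⱼ); the off-diagonal part of the true-score variance is the same as above.
True-score variance = [1.1²·0.59 + 1.7²·0.88 + 1.6²·0.77] + 2.6136 = 5.2283 + 2.6136 = 7.8419.
Reliability = 7.8419 / 9.2736 = 0.846.

0.846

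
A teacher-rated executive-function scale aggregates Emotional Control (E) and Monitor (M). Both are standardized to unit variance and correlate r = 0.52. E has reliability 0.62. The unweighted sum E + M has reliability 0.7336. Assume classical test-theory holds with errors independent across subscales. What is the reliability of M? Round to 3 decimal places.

Var(E+M) = 2 + 2·0.52 = 3.040.
True-score variance = ρ_E + ρ_M + 2·0.52, so 0.7336 = (0.62 + ρ_M + 1.04) / 3.040.
ρ_M = 0.7336·3.040 − 0.62 − 1.04 = 0.570.

0.570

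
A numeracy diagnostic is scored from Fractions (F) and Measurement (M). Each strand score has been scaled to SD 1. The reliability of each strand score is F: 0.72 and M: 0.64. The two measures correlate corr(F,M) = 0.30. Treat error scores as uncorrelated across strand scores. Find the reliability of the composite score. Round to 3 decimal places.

0.754

Var(F+M) = 2 + 2·[0.30] = 2 + 0.6 = 2.6.
Under uncorrelated errors the observed covariances equal the true-score covariances, so only the own-variance terms attenuate.
True-score variance = [0.72 + 0.64] + 0.6 = 1.36 + 0.6 = 1.96.
Reliability = 1.96 / 2.6 = 0.754.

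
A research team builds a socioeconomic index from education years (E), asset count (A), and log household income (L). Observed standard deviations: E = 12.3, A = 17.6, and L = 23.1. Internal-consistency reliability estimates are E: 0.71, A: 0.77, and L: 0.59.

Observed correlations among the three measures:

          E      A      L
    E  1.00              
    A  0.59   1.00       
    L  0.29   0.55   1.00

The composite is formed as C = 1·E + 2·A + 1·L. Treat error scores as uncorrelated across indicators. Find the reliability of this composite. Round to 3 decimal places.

Var(C) = 12.3² + 2²·17.6² + 23.1² + 2·[2·12.3·17.6·0.59 + 12.3·23.1·0.29 + 2·17.6·23.1·0.55] = 1923.94 + 1570.12 = 3494.06.
With uncorrelated errors the cross-covariances are all true-score covariance, so they carry over unchanged; only the diagonal terms shrink to ρᵢσᵢ².
True-score variance = [12.3²·0.71 + 2²·17.6²·0.77 + 23.1²·0.59] + 1570.12 = 1376.31 + 1570.12 = 2946.43.
Reliability = 2946.43 / 3494.06 = 0.843.

0.843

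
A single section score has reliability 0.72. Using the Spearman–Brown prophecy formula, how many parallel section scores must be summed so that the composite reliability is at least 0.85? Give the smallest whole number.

k ≥ ρ*(1−ρ₁)/(ρ₁(1−ρ*)) = 0.85·0.28 / (0.72·0.15) = 2.204.
Smallest integer k = 3.

3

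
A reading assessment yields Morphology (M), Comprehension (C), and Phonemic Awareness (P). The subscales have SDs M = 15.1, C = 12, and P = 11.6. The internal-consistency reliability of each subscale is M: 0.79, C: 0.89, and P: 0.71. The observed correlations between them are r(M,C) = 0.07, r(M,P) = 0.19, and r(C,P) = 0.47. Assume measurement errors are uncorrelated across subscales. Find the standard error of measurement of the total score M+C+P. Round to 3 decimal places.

10.136

Var(total) = 506.57 + 222.777 = 729.347.
True-score variance = 403.826 + 222.777 = 626.602, so reliability = 0.8591.
Error variance = 729.347 − 626.602 = 102.745; SEM = √102.745 = 10.136.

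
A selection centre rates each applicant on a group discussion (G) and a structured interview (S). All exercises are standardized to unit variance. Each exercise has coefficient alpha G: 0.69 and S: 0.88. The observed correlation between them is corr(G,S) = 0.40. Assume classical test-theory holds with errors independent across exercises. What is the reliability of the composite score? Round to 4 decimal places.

0.8464

Var(G+S) = 2 + 2·[0.40] = 2 + 0.8 = 2.8.
With uncorrelated errors the cross-covariances are all true-score covariance, so they carry over unchanged; only the diagonal terms shrink to ρᵢσᵢ².
True-score variance = [0.69 + 0.88] + 0.8 = 1.57 + 0.8 = 2.37.
Reliability = 2.37 / 2.8 = 0.8464.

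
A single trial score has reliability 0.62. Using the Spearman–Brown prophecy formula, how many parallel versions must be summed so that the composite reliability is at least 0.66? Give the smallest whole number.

k ≥ ρ*(1−ρ₁)/(ρ₁(1−ρ*)) = 0.66·0.38 / (0.62·0.34) = 1.190.
Smallest integer k = 2.

2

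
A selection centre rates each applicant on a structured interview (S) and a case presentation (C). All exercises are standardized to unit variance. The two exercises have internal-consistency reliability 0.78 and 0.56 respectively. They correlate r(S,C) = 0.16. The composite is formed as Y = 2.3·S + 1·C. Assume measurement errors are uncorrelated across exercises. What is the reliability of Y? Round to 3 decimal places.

Var(Y) = 2.3² + 1 + 2·[2.3·0.16] = 6.29 + 0.736 = 7.026.
Because errors are independent across components, Cov(Tᵢ,Tⱼ) = Cov(Xᵢ,Xⱼ); the off-diagonal part of the true-score variance is the same as above.
True-score variance = [2.3²·0.78 + 0.56] + 0.736 = 4.6862 + 0.736 = 5.4222.
Reliability = 5.4222 / 7.026 = 0.772.

0.772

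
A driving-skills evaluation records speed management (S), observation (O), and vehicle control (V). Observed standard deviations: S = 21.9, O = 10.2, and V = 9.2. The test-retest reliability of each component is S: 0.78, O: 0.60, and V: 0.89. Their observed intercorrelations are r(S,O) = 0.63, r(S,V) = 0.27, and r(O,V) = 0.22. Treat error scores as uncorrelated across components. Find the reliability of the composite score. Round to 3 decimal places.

Var(S+O+V) = 21.9² + 10.2² + 9.2² + 2·[21.9·10.2·0.63 + 21.9·9.2·0.27 + 10.2·9.2·0.22] = 668.29 + 431.548 = 1099.84.
With uncorrelated errors the cross-covariances are all true-score covariance, so they carry over unchanged; only the diagonal terms shrink to ρᵢσᵢ².
True-score variance = [21.9²·0.78 + 10.2²·0.60 + 9.2²·0.89] + 431.548 = 511.849 + 431.548 = 943.397.
Reliability = 943.397 / 1099.84 = 0.858.

0.858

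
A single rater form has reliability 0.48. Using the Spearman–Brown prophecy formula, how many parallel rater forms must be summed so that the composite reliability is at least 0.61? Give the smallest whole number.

2

k ≥ ρ*(1−ρ₁)/(ρ₁(1−ρ*)) = 0.61·0.52 / (0.48·0.39) = 1.694.
Smallest integer k = 2.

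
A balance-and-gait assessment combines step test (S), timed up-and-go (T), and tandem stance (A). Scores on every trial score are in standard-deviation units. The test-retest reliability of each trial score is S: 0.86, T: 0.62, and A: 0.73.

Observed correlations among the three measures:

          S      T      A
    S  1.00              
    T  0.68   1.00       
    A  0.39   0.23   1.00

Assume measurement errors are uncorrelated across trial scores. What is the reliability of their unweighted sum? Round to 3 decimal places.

Var(S+T+A) = 3 + 2·[0.68 + 0.39 + 0.23] = 3 + 2.6 = 5.6.
Because errors are independent across components, Cov(Tᵢ,Tⱼ) = Cov(Xᵢ,Xⱼ); the off-diagonal part of the true-score variance is the same as above.
True-score variance = [0.86 + 0.62 + 0.73] + 2.6 = 2.21 + 2.6 = 4.81.
Reliability = 4.81 / 5.6 = 0.859.

0.859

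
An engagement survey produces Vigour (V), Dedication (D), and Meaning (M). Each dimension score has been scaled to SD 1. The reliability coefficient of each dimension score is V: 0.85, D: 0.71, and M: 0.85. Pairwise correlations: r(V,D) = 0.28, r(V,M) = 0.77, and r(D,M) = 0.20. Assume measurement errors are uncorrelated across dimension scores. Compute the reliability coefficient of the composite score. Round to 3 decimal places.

0.893

Var(V+D+M) = 3 + 2·[0.28 + 0.77 + 0.20] = 3 + 2.5 = 5.5.
With uncorrelated errors the cross-covariances are all true-score covariance, so they carry over unchanged; only the diagonal terms shrink to ρᵢσᵢ².
True-score variance = [0.85 + 0.71 + 0.85] + 2.5 = 2.41 + 2.5 = 4.91.
Reliability = 4.91 / 5.5 = 0.893.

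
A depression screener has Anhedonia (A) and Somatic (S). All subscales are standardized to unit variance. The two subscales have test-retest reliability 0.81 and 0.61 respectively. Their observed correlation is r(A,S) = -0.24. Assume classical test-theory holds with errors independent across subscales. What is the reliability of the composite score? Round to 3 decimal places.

0.618

Var(A+S) = 2 + 2·[(-0.24)] = 2 − 0.48 = 1.52.
Under uncorrelated errors the observed covariances equal the true-score covariances, so only the own-variance terms attenuate.
True-score variance = [0.81 + 0.61] − 0.48 = 1.42 − 0.48 = 0.94.
Reliability = 0.94 / 1.52 = 0.618.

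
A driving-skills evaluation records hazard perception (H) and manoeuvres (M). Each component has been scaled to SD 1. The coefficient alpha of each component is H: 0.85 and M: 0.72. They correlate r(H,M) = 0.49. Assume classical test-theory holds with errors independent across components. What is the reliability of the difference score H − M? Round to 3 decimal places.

0.578

Var(H−M) = 1 + 1 − 2·0.49 = 2 − 0.98 = 1.02.
Because errors are independent across components, Cov(Tᵢ,Tⱼ) = Cov(Xᵢ,Xⱼ); the off-diagonal part of the true-score variance is the same as above.
True-score variance = [0.85 + 0.72] − 0.98 = 1.57 − 0.98 = 0.59.
Reliability = 0.59 / 1.02 = 0.578.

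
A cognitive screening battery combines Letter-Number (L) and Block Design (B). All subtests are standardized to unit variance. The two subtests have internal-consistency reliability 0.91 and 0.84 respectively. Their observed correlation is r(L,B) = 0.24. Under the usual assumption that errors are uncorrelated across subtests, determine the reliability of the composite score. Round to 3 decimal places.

Var(L+B) = 2 + 2·[0.24] = 2 + 0.48 = 2.48.
Under uncorrelated errors the observed covariances equal the true-score covariances, so only the own-variance terms attenuate.
True-score variance = [0.91 + 0.84] + 0.48 = 1.75 + 0.48 = 2.23.
Reliability = 2.23 / 2.48 = 0.899.

0.899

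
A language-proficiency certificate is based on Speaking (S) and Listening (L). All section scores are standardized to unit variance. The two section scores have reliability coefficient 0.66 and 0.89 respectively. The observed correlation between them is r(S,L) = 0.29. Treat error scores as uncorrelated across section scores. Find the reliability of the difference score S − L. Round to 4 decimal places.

Var(S−L) = 1 + 1 − 2·0.29 = 2 − 0.58 = 1.42.
Because errors are independent across components, Cov(Tᵢ,Tⱼ) = Cov(Xᵢ,Xⱼ); the off-diagonal part of the true-score variance is the same as above.
True-score variance = [0.66 + 0.89] − 0.58 = 1.55 − 0.58 = 0.97.
Reliability = 0.97 / 1.42 = 0.6831.

0.6831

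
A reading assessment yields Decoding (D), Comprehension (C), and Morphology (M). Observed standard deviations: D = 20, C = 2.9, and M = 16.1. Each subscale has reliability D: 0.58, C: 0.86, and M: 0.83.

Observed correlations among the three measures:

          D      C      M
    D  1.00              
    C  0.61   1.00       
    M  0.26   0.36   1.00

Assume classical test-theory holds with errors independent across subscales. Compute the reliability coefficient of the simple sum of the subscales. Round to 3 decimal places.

Var(D+C+M) = 20² + 2.9² + 16.1² + 2·[20·2.9·0.61 + 20·16.1·0.26 + 2.9·16.1·0.36] = 667.62 + 271.817 = 939.437.
Under uncorrelated errors the observed covariances equal the true-score covariances, so only the own-variance terms attenuate.
True-score variance = [20²·0.58 + 2.9²·0.86 + 16.1²·0.83] + 271.817 = 454.377 + 271.817 = 726.194.
Reliability = 726.194 / 939.437 = 0.773.

0.773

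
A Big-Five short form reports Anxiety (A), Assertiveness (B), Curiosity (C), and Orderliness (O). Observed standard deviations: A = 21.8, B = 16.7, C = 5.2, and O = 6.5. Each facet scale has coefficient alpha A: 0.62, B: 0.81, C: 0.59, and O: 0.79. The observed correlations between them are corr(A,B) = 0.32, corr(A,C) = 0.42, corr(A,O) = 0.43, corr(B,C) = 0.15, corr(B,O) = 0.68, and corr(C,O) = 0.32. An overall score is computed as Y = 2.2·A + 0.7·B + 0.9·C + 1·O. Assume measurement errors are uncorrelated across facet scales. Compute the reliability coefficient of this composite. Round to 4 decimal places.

0.7344

Var(Y) = 2.2²·21.8² + 0.7²·16.7² + 0.9²·5.2² + 6.5² + 2·[1.54·21.8·16.7·0.32 + 1.98·21.8·5.2·0.42 + 2.2·21.8·6.5·0.43 + 0.63·16.7·5.2·0.15 + 0.7·16.7·6.5·0.68 + 0.9·5.2·6.5·0.32] = 2500.97 + 954.675 = 3455.65.
Under uncorrelated errors the observed covariances equal the true-score covariances, so only the own-variance terms attenuate.
True-score variance = [2.2²·21.8²·0.62 + 0.7²·16.7²·0.81 + 0.9²·5.2²·0.59 + 6.5²·0.79] + 954.675 = 1583.09 + 954.675 = 2537.77.
Reliability = 2537.77 / 3455.65 = 0.7344.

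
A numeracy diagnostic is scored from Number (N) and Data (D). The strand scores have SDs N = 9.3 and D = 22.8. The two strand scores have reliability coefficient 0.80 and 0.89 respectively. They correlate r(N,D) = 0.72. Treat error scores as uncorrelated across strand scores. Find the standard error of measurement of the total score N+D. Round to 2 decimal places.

8.63

Var(total) = 606.33 + 305.338 = 911.668.
True-score variance = 531.85 + 305.338 = 837.187, so reliability = 0.9183.
Error variance = 911.668 − 837.187 = 74.4804; SEM = √74.4804 = 8.63.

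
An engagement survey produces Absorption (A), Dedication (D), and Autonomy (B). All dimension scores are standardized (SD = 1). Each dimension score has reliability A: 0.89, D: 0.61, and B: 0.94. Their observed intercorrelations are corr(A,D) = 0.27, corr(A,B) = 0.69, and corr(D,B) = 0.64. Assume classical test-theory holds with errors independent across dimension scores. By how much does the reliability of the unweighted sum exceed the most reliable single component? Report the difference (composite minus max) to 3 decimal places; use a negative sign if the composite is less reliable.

Var(sum) = 3 + 3.2 = 6.2; true-score variance = 2.44 + 3.2 = 5.64; composite reliability = 0.9097.
Max component reliability = 0.9400.
Difference = 0.9097 − 0.9400 = -0.030.

-0.030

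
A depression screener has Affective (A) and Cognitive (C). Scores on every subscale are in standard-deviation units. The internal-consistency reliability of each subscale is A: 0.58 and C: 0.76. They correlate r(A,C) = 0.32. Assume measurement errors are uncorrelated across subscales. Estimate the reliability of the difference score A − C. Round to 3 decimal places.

Var(A−C) = 1 + 1 − 2·0.32 = 2 − 0.64 = 1.36.
With uncorrelated errors the cross-covariances are all true-score covariance, so they carry over unchanged; only the diagonal terms shrink to ρᵢσᵢ².
True-score variance = [0.58 + 0.76] − 0.64 = 1.34 − 0.64 = 0.7.
Reliability = 0.7 / 1.36 = 0.515.

0.515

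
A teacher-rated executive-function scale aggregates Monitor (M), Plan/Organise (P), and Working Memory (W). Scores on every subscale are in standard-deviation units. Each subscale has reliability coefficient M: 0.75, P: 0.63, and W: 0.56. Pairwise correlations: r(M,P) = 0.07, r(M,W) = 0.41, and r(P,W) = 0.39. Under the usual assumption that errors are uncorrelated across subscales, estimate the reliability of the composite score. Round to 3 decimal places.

Var(M+P+W) = 3 + 2·[0.07 + 0.41 + 0.39] = 3 + 1.74 = 4.74.
Under uncorrelated errors the observed covariances equal the true-score covariances, so only the own-variance terms attenuate.
True-score variance = [0.75 + 0.63 + 0.56] + 1.74 = 1.94 + 1.74 = 3.68.
Reliability = 3.68 / 4.74 = 0.776.

0.776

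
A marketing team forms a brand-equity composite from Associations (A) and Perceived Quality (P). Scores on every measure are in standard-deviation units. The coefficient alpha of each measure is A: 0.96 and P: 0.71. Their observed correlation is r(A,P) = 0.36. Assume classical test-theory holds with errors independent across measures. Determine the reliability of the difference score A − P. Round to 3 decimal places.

Var(A−P) = 1 + 1 − 2·0.36 = 2 − 0.72 = 1.28.
With uncorrelated errors the cross-covariances are all true-score covariance, so they carry over unchanged; only the diagonal terms shrink to ρᵢσᵢ².
True-score variance = [0.96 + 0.71] − 0.72 = 1.67 − 0.72 = 0.95.
Reliability = 0.95 / 1.28 = 0.742.

0.742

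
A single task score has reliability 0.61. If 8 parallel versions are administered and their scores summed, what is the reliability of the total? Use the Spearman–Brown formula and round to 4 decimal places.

ρ_k = kρ / (1 + (k−1)ρ) = 8·0.61 / (1 + 7·0.61) = 4.880 / 5.270 = 0.9260.

0.9260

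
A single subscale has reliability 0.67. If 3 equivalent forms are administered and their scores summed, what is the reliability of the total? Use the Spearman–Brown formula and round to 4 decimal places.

ρ_k = kρ / (1 + (k−1)ρ) = 3·0.67 / (1 + 2·0.67) = 2.010 / 2.340 = 0.8590.

0.8590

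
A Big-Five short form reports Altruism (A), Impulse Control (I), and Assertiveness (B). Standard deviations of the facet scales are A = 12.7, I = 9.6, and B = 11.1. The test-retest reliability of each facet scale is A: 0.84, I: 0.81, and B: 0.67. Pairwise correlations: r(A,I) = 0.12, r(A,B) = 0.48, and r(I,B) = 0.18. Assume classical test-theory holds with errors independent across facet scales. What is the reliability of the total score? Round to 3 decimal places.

0.855

Var(A+I+B) = 12.7² + 9.6² + 11.1² + 2·[12.7·9.6·0.12 + 12.7·11.1·0.48 + 9.6·11.1·0.18] = 376.66 + 202.954 = 579.614.
With uncorrelated errors the cross-covariances are all true-score covariance, so they carry over unchanged; only the diagonal terms shrink to ρᵢσᵢ².
True-score variance = [12.7²·0.84 + 9.6²·0.81 + 11.1²·0.67] + 202.954 = 292.684 + 202.954 = 495.637.
Reliability = 495.637 / 579.614 = 0.855.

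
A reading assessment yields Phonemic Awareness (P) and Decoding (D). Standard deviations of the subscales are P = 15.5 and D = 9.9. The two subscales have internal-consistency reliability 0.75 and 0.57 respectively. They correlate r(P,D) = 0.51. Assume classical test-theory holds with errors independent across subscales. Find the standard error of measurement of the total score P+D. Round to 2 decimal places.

Var(total) = 338.26 + 156.519 = 494.779.
True-score variance = 236.053 + 156.519 = 392.572, so reliability = 0.7934.
Error variance = 494.779 − 392.572 = 102.207; SEM = √102.207 = 10.11.

10.11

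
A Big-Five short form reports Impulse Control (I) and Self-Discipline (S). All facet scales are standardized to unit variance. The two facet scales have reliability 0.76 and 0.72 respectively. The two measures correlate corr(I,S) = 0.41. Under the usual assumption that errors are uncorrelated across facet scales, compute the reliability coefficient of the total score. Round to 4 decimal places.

0.8156

Var(I+S) = 2 + 2·[0.41] = 2 + 0.82 = 2.82.
Because errors are independent across components, Cov(Tᵢ,Tⱼ) = Cov(Xᵢ,Xⱼ); the off-diagonal part of the true-score variance is the same as above.
True-score variance = [0.76 + 0.72] + 0.82 = 1.48 + 0.82 = 2.3.
Reliability = 2.3 / 2.82 = 0.8156.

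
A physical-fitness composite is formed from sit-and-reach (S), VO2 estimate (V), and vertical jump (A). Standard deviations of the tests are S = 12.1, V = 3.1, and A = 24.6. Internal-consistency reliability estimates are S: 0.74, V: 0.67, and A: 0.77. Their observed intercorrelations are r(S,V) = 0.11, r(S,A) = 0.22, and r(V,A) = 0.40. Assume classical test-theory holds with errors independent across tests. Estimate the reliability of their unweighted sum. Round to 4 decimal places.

Var(S+V+A) = 12.1² + 3.1² + 24.6² + 2·[12.1·3.1·0.11 + 12.1·24.6·0.22 + 3.1·24.6·0.40] = 761.18 + 200.231 = 961.411.
Because errors are independent across components, Cov(Tᵢ,Tⱼ) = Cov(Xᵢ,Xⱼ); the off-diagonal part of the true-score variance is the same as above.
True-score variance = [12.1²·0.74 + 3.1²·0.67 + 24.6²·0.77] + 200.231 = 580.755 + 200.231 = 780.986.
Reliability = 780.986 / 961.411 = 0.8123.

0.8123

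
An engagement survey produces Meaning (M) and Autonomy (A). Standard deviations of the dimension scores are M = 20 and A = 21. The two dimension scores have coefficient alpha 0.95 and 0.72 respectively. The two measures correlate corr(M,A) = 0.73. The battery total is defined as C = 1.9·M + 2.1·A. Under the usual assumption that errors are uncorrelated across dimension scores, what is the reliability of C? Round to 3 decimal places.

Var(C) = 1.9²·20² + 2.1²·21² + 2·[3.99·20·21·0.73] = 3388.81 + 2446.67 = 5835.48.
Because errors are independent across components, Cov(Tᵢ,Tⱼ) = Cov(Xᵢ,Xⱼ); the off-diagonal part of the true-score variance is the same as above.
True-score variance = [1.9²·20²·0.95 + 2.1²·21²·0.72] + 2446.67 = 2772.06 + 2446.67 = 5218.73.
Reliability = 5218.73 / 5835.48 = 0.894.

0.894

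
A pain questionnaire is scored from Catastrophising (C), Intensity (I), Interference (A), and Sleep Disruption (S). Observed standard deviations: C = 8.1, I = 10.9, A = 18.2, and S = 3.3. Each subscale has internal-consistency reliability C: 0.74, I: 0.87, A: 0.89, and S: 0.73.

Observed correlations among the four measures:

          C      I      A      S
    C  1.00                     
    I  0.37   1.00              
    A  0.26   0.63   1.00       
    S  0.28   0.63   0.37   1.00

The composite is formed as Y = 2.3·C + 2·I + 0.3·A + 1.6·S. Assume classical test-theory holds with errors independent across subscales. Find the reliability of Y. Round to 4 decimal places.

0.8985

Var(Y) = 2.3²·8.1² + 2²·10.9² + 0.3²·18.2² + 1.6²·3.3² + 2·[4.6·8.1·10.9·0.37 + 0.69·8.1·18.2·0.26 + 3.68·8.1·3.3·0.28 + 0.6·10.9·18.2·0.63 + 3.2·10.9·3.3·0.63 + 0.48·18.2·3.3·0.37] = 880.007 + 724.858 = 1604.87.
With uncorrelated errors the cross-covariances are all true-score covariance, so they carry over unchanged; only the diagonal terms shrink to ρᵢσᵢ².
True-score variance = [2.3²·8.1²·0.74 + 2²·10.9²·0.87 + 0.3²·18.2²·0.89 + 1.6²·3.3²·0.73] + 724.858 = 717.179 + 724.858 = 1442.04.
Reliability = 1442.04 / 1604.87 = 0.8985.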